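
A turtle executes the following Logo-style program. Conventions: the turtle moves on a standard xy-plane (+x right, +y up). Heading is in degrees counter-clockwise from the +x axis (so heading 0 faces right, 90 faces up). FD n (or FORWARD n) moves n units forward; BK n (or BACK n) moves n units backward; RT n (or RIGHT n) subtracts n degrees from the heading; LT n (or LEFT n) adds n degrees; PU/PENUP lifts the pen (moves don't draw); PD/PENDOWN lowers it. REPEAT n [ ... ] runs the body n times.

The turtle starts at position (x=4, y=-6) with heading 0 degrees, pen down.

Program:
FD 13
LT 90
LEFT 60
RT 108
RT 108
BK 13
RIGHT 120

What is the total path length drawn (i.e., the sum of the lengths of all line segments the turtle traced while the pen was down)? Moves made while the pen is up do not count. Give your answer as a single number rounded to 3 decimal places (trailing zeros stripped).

Answer: 26

Derivation:
Executing turtle program step by step:
Start: pos=(4,-6), heading=0, pen down
FD 13: (4,-6) -> (17,-6) [heading=0, draw]
LT 90: heading 0 -> 90
LT 60: heading 90 -> 150
RT 108: heading 150 -> 42
RT 108: heading 42 -> 294
BK 13: (17,-6) -> (11.712,5.876) [heading=294, draw]
RT 120: heading 294 -> 174
Final: pos=(11.712,5.876), heading=174, 2 segment(s) drawn

Segment lengths:
  seg 1: (4,-6) -> (17,-6), length = 13
  seg 2: (17,-6) -> (11.712,5.876), length = 13
Total = 26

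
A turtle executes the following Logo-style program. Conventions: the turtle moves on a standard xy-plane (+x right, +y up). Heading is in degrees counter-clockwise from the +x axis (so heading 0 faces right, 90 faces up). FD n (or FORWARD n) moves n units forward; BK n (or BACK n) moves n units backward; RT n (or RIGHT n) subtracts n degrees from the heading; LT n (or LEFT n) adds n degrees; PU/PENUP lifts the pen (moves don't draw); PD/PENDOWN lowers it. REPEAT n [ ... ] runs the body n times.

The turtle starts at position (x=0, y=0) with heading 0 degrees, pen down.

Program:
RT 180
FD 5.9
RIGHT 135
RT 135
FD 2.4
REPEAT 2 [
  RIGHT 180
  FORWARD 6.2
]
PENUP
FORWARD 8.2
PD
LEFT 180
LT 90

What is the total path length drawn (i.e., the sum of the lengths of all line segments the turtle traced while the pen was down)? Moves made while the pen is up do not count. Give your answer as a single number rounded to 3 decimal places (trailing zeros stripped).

Executing turtle program step by step:
Start: pos=(0,0), heading=0, pen down
RT 180: heading 0 -> 180
FD 5.9: (0,0) -> (-5.9,0) [heading=180, draw]
RT 135: heading 180 -> 45
RT 135: heading 45 -> 270
FD 2.4: (-5.9,0) -> (-5.9,-2.4) [heading=270, draw]
REPEAT 2 [
  -- iteration 1/2 --
  RT 180: heading 270 -> 90
  FD 6.2: (-5.9,-2.4) -> (-5.9,3.8) [heading=90, draw]
  -- iteration 2/2 --
  RT 180: heading 90 -> 270
  FD 6.2: (-5.9,3.8) -> (-5.9,-2.4) [heading=270, draw]
]
PU: pen up
FD 8.2: (-5.9,-2.4) -> (-5.9,-10.6) [heading=270, move]
PD: pen down
LT 180: heading 270 -> 90
LT 90: heading 90 -> 180
Final: pos=(-5.9,-10.6), heading=180, 4 segment(s) drawn

Segment lengths:
  seg 1: (0,0) -> (-5.9,0), length = 5.9
  seg 2: (-5.9,0) -> (-5.9,-2.4), length = 2.4
  seg 3: (-5.9,-2.4) -> (-5.9,3.8), length = 6.2
  seg 4: (-5.9,3.8) -> (-5.9,-2.4), length = 6.2
Total = 20.7

Answer: 20.7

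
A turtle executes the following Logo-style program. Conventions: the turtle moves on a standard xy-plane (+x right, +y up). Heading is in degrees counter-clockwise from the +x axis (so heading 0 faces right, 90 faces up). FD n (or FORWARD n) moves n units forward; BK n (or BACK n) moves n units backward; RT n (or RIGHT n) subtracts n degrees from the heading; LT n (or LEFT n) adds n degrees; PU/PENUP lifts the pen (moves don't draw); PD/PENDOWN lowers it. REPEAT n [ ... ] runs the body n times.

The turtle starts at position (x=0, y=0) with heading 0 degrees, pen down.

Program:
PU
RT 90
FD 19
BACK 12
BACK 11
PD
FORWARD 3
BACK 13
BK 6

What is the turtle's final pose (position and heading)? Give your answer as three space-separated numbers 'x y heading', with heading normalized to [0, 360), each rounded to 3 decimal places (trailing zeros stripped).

Executing turtle program step by step:
Start: pos=(0,0), heading=0, pen down
PU: pen up
RT 90: heading 0 -> 270
FD 19: (0,0) -> (0,-19) [heading=270, move]
BK 12: (0,-19) -> (0,-7) [heading=270, move]
BK 11: (0,-7) -> (0,4) [heading=270, move]
PD: pen down
FD 3: (0,4) -> (0,1) [heading=270, draw]
BK 13: (0,1) -> (0,14) [heading=270, draw]
BK 6: (0,14) -> (0,20) [heading=270, draw]
Final: pos=(0,20), heading=270, 3 segment(s) drawn

Answer: 0 20 270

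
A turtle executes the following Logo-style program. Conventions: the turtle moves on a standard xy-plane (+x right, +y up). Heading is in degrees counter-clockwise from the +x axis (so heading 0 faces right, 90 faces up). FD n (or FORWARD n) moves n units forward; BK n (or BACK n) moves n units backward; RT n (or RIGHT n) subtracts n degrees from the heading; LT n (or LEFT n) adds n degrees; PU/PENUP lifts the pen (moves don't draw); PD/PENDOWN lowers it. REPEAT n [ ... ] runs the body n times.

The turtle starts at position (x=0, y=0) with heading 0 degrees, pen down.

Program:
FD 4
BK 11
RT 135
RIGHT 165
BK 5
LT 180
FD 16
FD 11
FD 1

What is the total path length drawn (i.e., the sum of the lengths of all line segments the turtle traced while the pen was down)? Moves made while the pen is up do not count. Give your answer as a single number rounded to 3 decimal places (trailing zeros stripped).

Executing turtle program step by step:
Start: pos=(0,0), heading=0, pen down
FD 4: (0,0) -> (4,0) [heading=0, draw]
BK 11: (4,0) -> (-7,0) [heading=0, draw]
RT 135: heading 0 -> 225
RT 165: heading 225 -> 60
BK 5: (-7,0) -> (-9.5,-4.33) [heading=60, draw]
LT 180: heading 60 -> 240
FD 16: (-9.5,-4.33) -> (-17.5,-18.187) [heading=240, draw]
FD 11: (-17.5,-18.187) -> (-23,-27.713) [heading=240, draw]
FD 1: (-23,-27.713) -> (-23.5,-28.579) [heading=240, draw]
Final: pos=(-23.5,-28.579), heading=240, 6 segment(s) drawn

Segment lengths:
  seg 1: (0,0) -> (4,0), length = 4
  seg 2: (4,0) -> (-7,0), length = 11
  seg 3: (-7,0) -> (-9.5,-4.33), length = 5
  seg 4: (-9.5,-4.33) -> (-17.5,-18.187), length = 16
  seg 5: (-17.5,-18.187) -> (-23,-27.713), length = 11
  seg 6: (-23,-27.713) -> (-23.5,-28.579), length = 1
Total = 48

Answer: 48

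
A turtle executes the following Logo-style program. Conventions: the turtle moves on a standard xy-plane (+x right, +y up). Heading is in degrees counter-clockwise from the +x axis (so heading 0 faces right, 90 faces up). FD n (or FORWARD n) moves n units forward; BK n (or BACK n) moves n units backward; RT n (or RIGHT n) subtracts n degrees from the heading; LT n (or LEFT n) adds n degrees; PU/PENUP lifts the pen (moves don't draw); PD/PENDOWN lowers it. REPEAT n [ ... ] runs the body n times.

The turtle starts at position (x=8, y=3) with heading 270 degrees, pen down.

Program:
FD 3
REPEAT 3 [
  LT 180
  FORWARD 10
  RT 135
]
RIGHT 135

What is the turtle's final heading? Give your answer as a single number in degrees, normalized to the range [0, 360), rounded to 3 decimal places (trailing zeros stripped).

Executing turtle program step by step:
Start: pos=(8,3), heading=270, pen down
FD 3: (8,3) -> (8,0) [heading=270, draw]
REPEAT 3 [
  -- iteration 1/3 --
  LT 180: heading 270 -> 90
  FD 10: (8,0) -> (8,10) [heading=90, draw]
  RT 135: heading 90 -> 315
  -- iteration 2/3 --
  LT 180: heading 315 -> 135
  FD 10: (8,10) -> (0.929,17.071) [heading=135, draw]
  RT 135: heading 135 -> 0
  -- iteration 3/3 --
  LT 180: heading 0 -> 180
  FD 10: (0.929,17.071) -> (-9.071,17.071) [heading=180, draw]
  RT 135: heading 180 -> 45
]
RT 135: heading 45 -> 270
Final: pos=(-9.071,17.071), heading=270, 4 segment(s) drawn

Answer: 270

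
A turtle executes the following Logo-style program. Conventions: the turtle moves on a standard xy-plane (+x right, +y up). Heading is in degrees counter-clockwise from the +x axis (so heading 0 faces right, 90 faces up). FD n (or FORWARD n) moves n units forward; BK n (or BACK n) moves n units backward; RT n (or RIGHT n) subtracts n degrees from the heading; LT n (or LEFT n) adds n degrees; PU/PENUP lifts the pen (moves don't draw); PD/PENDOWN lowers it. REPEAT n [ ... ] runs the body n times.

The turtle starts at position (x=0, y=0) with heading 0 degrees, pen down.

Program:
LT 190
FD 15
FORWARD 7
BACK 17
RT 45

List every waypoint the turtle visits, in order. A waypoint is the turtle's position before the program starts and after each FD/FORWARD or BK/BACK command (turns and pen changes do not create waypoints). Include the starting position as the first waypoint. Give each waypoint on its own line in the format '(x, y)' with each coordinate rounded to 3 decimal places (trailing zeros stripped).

Executing turtle program step by step:
Start: pos=(0,0), heading=0, pen down
LT 190: heading 0 -> 190
FD 15: (0,0) -> (-14.772,-2.605) [heading=190, draw]
FD 7: (-14.772,-2.605) -> (-21.666,-3.82) [heading=190, draw]
BK 17: (-21.666,-3.82) -> (-4.924,-0.868) [heading=190, draw]
RT 45: heading 190 -> 145
Final: pos=(-4.924,-0.868), heading=145, 3 segment(s) drawn
Waypoints (4 total):
(0, 0)
(-14.772, -2.605)
(-21.666, -3.82)
(-4.924, -0.868)

Answer: (0, 0)
(-14.772, -2.605)
(-21.666, -3.82)
(-4.924, -0.868)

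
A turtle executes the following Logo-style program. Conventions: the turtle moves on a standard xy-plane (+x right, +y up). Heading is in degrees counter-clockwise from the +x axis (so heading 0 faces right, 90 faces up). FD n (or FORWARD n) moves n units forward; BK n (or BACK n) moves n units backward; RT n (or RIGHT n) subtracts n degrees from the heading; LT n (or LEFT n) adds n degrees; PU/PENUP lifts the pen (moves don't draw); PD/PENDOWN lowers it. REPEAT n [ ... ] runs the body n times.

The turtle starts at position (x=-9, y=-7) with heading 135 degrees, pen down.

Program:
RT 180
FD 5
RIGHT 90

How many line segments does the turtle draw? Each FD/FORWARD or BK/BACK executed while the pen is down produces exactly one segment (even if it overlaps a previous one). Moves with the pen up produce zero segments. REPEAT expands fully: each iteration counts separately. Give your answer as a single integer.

Executing turtle program step by step:
Start: pos=(-9,-7), heading=135, pen down
RT 180: heading 135 -> 315
FD 5: (-9,-7) -> (-5.464,-10.536) [heading=315, draw]
RT 90: heading 315 -> 225
Final: pos=(-5.464,-10.536), heading=225, 1 segment(s) drawn
Segments drawn: 1

Answer: 1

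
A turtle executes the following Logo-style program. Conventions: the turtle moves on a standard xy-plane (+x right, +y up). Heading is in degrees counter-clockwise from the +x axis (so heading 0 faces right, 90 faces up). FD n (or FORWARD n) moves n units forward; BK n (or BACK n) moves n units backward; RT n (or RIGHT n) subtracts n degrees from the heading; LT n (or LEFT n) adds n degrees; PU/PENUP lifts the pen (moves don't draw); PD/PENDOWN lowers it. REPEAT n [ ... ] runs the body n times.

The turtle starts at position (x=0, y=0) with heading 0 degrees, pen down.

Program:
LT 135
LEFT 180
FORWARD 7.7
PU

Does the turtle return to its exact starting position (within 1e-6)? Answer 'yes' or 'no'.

Answer: no

Derivation:
Executing turtle program step by step:
Start: pos=(0,0), heading=0, pen down
LT 135: heading 0 -> 135
LT 180: heading 135 -> 315
FD 7.7: (0,0) -> (5.445,-5.445) [heading=315, draw]
PU: pen up
Final: pos=(5.445,-5.445), heading=315, 1 segment(s) drawn

Start position: (0, 0)
Final position: (5.445, -5.445)
Distance = 7.7; >= 1e-6 -> NOT closed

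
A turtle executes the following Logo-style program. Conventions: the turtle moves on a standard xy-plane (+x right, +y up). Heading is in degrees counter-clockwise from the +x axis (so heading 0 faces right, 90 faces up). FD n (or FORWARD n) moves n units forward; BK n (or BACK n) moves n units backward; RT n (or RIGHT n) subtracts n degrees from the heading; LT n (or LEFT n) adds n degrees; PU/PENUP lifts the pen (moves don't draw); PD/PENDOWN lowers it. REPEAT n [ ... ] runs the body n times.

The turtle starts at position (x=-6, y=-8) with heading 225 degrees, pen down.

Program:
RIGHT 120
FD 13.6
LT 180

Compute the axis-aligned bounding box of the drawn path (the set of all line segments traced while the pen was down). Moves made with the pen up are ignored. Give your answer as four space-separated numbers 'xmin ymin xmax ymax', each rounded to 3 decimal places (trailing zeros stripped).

Executing turtle program step by step:
Start: pos=(-6,-8), heading=225, pen down
RT 120: heading 225 -> 105
FD 13.6: (-6,-8) -> (-9.52,5.137) [heading=105, draw]
LT 180: heading 105 -> 285
Final: pos=(-9.52,5.137), heading=285, 1 segment(s) drawn

Segment endpoints: x in {-9.52, -6}, y in {-8, 5.137}
xmin=-9.52, ymin=-8, xmax=-6, ymax=5.137

Answer: -9.52 -8 -6 5.137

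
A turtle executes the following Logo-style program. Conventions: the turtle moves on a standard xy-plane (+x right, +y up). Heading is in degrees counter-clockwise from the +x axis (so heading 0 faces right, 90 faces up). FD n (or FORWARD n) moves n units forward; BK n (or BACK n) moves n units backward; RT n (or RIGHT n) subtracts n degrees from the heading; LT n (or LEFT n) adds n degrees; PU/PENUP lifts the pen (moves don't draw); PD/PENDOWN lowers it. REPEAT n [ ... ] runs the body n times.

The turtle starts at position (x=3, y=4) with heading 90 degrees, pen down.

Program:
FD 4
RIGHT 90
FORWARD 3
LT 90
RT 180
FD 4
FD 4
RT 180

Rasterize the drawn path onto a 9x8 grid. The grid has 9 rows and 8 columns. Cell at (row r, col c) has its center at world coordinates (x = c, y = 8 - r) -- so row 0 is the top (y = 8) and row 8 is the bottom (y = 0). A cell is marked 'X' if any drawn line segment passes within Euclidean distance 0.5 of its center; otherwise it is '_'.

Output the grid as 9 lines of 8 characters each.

Answer: ___XXXX_
___X__X_
___X__X_
___X__X_
___X__X_
______X_
______X_
______X_
______X_

Derivation:
Segment 0: (3,4) -> (3,8)
Segment 1: (3,8) -> (6,8)
Segment 2: (6,8) -> (6,4)
Segment 3: (6,4) -> (6,0)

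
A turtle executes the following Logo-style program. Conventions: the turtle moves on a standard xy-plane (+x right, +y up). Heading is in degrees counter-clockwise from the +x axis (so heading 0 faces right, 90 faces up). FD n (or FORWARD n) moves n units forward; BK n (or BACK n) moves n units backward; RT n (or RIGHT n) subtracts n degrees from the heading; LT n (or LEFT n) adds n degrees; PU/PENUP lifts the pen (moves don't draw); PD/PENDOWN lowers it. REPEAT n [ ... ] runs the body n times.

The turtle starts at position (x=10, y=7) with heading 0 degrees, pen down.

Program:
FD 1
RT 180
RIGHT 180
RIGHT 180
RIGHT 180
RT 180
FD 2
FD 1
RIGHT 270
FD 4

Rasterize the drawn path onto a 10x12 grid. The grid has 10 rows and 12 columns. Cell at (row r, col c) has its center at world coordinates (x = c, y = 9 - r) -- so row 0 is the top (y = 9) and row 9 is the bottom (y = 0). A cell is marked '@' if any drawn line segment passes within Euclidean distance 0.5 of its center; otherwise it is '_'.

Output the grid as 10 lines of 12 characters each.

Answer: ____________
____________
________@@@@
________@___
________@___
________@___
________@___
____________
____________
____________

Derivation:
Segment 0: (10,7) -> (11,7)
Segment 1: (11,7) -> (9,7)
Segment 2: (9,7) -> (8,7)
Segment 3: (8,7) -> (8,3)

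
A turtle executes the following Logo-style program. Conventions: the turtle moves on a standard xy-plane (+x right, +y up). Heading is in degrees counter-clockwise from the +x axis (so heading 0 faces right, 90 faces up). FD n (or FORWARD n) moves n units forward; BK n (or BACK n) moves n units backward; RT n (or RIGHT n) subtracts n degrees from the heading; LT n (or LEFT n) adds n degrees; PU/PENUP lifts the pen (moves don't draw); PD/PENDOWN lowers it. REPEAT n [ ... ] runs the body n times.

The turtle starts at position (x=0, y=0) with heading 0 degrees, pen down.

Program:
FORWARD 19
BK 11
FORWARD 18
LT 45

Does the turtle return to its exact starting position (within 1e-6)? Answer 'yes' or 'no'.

Answer: no

Derivation:
Executing turtle program step by step:
Start: pos=(0,0), heading=0, pen down
FD 19: (0,0) -> (19,0) [heading=0, draw]
BK 11: (19,0) -> (8,0) [heading=0, draw]
FD 18: (8,0) -> (26,0) [heading=0, draw]
LT 45: heading 0 -> 45
Final: pos=(26,0), heading=45, 3 segment(s) drawn

Start position: (0, 0)
Final position: (26, 0)
Distance = 26; >= 1e-6 -> NOT closed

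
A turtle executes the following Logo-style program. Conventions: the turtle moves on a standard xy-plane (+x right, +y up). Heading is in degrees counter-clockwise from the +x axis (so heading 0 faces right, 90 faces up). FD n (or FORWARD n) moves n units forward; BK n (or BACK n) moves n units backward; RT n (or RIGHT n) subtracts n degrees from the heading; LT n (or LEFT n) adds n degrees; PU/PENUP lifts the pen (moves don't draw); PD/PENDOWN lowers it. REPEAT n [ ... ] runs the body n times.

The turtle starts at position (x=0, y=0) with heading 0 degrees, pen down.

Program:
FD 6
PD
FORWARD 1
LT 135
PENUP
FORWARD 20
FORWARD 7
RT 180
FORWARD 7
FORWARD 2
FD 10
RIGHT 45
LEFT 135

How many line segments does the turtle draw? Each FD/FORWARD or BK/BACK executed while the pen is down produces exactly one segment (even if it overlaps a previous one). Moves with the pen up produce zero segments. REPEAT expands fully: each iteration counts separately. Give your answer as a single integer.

Answer: 2

Derivation:
Executing turtle program step by step:
Start: pos=(0,0), heading=0, pen down
FD 6: (0,0) -> (6,0) [heading=0, draw]
PD: pen down
FD 1: (6,0) -> (7,0) [heading=0, draw]
LT 135: heading 0 -> 135
PU: pen up
FD 20: (7,0) -> (-7.142,14.142) [heading=135, move]
FD 7: (-7.142,14.142) -> (-12.092,19.092) [heading=135, move]
RT 180: heading 135 -> 315
FD 7: (-12.092,19.092) -> (-7.142,14.142) [heading=315, move]
FD 2: (-7.142,14.142) -> (-5.728,12.728) [heading=315, move]
FD 10: (-5.728,12.728) -> (1.343,5.657) [heading=315, move]
RT 45: heading 315 -> 270
LT 135: heading 270 -> 45
Final: pos=(1.343,5.657), heading=45, 2 segment(s) drawn
Segments drawn: 2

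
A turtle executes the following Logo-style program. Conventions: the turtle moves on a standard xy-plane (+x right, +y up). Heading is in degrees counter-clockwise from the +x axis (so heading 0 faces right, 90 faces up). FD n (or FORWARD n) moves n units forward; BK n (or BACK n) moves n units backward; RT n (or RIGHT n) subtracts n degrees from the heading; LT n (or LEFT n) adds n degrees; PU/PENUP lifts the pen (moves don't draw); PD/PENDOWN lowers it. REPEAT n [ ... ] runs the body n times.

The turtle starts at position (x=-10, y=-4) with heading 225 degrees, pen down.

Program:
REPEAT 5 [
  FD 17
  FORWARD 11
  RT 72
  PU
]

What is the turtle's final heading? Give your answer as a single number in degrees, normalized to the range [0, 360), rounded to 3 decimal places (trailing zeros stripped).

Answer: 225

Derivation:
Executing turtle program step by step:
Start: pos=(-10,-4), heading=225, pen down
REPEAT 5 [
  -- iteration 1/5 --
  FD 17: (-10,-4) -> (-22.021,-16.021) [heading=225, draw]
  FD 11: (-22.021,-16.021) -> (-29.799,-23.799) [heading=225, draw]
  RT 72: heading 225 -> 153
  PU: pen up
  -- iteration 2/5 --
  FD 17: (-29.799,-23.799) -> (-44.946,-16.081) [heading=153, move]
  FD 11: (-44.946,-16.081) -> (-54.747,-11.087) [heading=153, move]
  RT 72: heading 153 -> 81
  PU: pen up
  -- iteration 3/5 --
  FD 17: (-54.747,-11.087) -> (-52.088,5.703) [heading=81, move]
  FD 11: (-52.088,5.703) -> (-50.367,16.568) [heading=81, move]
  RT 72: heading 81 -> 9
  PU: pen up
  -- iteration 4/5 --
  FD 17: (-50.367,16.568) -> (-33.576,19.227) [heading=9, move]
  FD 11: (-33.576,19.227) -> (-22.712,20.948) [heading=9, move]
  RT 72: heading 9 -> 297
  PU: pen up
  -- iteration 5/5 --
  FD 17: (-22.712,20.948) -> (-14.994,5.801) [heading=297, move]
  FD 11: (-14.994,5.801) -> (-10,-4) [heading=297, move]
  RT 72: heading 297 -> 225
  PU: pen up
]
Final: pos=(-10,-4), heading=225, 2 segment(s) drawn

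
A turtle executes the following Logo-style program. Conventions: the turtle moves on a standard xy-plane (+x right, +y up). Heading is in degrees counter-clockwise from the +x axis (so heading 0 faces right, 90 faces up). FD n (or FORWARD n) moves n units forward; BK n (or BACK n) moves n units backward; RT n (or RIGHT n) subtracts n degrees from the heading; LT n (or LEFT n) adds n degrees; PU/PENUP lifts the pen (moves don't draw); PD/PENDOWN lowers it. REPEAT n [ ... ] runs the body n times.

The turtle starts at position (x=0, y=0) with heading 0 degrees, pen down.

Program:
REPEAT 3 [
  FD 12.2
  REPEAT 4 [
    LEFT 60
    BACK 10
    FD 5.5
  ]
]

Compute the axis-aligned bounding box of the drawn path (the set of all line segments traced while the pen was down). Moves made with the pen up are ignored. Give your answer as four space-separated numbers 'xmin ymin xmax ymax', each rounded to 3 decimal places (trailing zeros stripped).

Answer: -5.5 -23.123 22.2 4.763

Derivation:
Executing turtle program step by step:
Start: pos=(0,0), heading=0, pen down
REPEAT 3 [
  -- iteration 1/3 --
  FD 12.2: (0,0) -> (12.2,0) [heading=0, draw]
  REPEAT 4 [
    -- iteration 1/4 --
    LT 60: heading 0 -> 60
    BK 10: (12.2,0) -> (7.2,-8.66) [heading=60, draw]
    FD 5.5: (7.2,-8.66) -> (9.95,-3.897) [heading=60, draw]
    -- iteration 2/4 --
    LT 60: heading 60 -> 120
    BK 10: (9.95,-3.897) -> (14.95,-12.557) [heading=120, draw]
    FD 5.5: (14.95,-12.557) -> (12.2,-7.794) [heading=120, draw]
    -- iteration 3/4 --
    LT 60: heading 120 -> 180
    BK 10: (12.2,-7.794) -> (22.2,-7.794) [heading=180, draw]
    FD 5.5: (22.2,-7.794) -> (16.7,-7.794) [heading=180, draw]
    -- iteration 4/4 --
    LT 60: heading 180 -> 240
    BK 10: (16.7,-7.794) -> (21.7,0.866) [heading=240, draw]
    FD 5.5: (21.7,0.866) -> (18.95,-3.897) [heading=240, draw]
  ]
  -- iteration 2/3 --
  FD 12.2: (18.95,-3.897) -> (12.85,-14.463) [heading=240, draw]
  REPEAT 4 [
    -- iteration 1/4 --
    LT 60: heading 240 -> 300
    BK 10: (12.85,-14.463) -> (7.85,-5.802) [heading=300, draw]
    FD 5.5: (7.85,-5.802) -> (10.6,-10.566) [heading=300, draw]
    -- iteration 2/4 --
    LT 60: heading 300 -> 0
    BK 10: (10.6,-10.566) -> (0.6,-10.566) [heading=0, draw]
    FD 5.5: (0.6,-10.566) -> (6.1,-10.566) [heading=0, draw]
    -- iteration 3/4 --
    LT 60: heading 0 -> 60
    BK 10: (6.1,-10.566) -> (1.1,-19.226) [heading=60, draw]
    FD 5.5: (1.1,-19.226) -> (3.85,-14.463) [heading=60, draw]
    -- iteration 4/4 --
    LT 60: heading 60 -> 120
    BK 10: (3.85,-14.463) -> (8.85,-23.123) [heading=120, draw]
    FD 5.5: (8.85,-23.123) -> (6.1,-18.36) [heading=120, draw]
  ]
  -- iteration 3/3 --
  FD 12.2: (6.1,-18.36) -> (0,-7.794) [heading=120, draw]
  REPEAT 4 [
    -- iteration 1/4 --
    LT 60: heading 120 -> 180
    BK 10: (0,-7.794) -> (10,-7.794) [heading=180, draw]
    FD 5.5: (10,-7.794) -> (4.5,-7.794) [heading=180, draw]
    -- iteration 2/4 --
    LT 60: heading 180 -> 240
    BK 10: (4.5,-7.794) -> (9.5,0.866) [heading=240, draw]
    FD 5.5: (9.5,0.866) -> (6.75,-3.897) [heading=240, draw]
    -- iteration 3/4 --
    LT 60: heading 240 -> 300
    BK 10: (6.75,-3.897) -> (1.75,4.763) [heading=300, draw]
    FD 5.5: (1.75,4.763) -> (4.5,0) [heading=300, draw]
    -- iteration 4/4 --
    LT 60: heading 300 -> 0
    BK 10: (4.5,0) -> (-5.5,0) [heading=0, draw]
    FD 5.5: (-5.5,0) -> (0,0) [heading=0, draw]
  ]
]
Final: pos=(0,0), heading=0, 27 segment(s) drawn

Segment endpoints: x in {-5.5, 0, 0, 0, 0.6, 1.1, 1.75, 3.85, 4.5, 4.5, 6.1, 6.1, 6.75, 7.2, 7.85, 8.85, 9.5, 9.95, 10, 10.6, 12.2, 12.85, 14.95, 16.7, 18.95, 21.7, 22.2}, y in {-23.123, -19.226, -18.36, -14.463, -14.463, -12.557, -10.566, -10.566, -8.66, -7.794, -7.794, -7.794, -7.794, -5.802, -3.897, -3.897, -3.897, 0, 0, 0, 0, 0.866, 0.866, 4.763}
xmin=-5.5, ymin=-23.123, xmax=22.2, ymax=4.763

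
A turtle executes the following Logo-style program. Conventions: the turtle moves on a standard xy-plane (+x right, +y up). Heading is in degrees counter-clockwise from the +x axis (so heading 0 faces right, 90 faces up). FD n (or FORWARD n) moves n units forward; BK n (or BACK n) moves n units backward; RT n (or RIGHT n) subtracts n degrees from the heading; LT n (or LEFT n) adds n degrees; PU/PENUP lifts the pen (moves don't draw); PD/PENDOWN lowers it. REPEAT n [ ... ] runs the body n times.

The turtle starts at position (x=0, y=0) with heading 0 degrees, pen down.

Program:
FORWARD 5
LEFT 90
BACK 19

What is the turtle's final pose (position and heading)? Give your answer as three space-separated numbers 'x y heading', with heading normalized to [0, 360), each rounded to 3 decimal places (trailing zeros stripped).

Executing turtle program step by step:
Start: pos=(0,0), heading=0, pen down
FD 5: (0,0) -> (5,0) [heading=0, draw]
LT 90: heading 0 -> 90
BK 19: (5,0) -> (5,-19) [heading=90, draw]
Final: pos=(5,-19), heading=90, 2 segment(s) drawn

Answer: 5 -19 90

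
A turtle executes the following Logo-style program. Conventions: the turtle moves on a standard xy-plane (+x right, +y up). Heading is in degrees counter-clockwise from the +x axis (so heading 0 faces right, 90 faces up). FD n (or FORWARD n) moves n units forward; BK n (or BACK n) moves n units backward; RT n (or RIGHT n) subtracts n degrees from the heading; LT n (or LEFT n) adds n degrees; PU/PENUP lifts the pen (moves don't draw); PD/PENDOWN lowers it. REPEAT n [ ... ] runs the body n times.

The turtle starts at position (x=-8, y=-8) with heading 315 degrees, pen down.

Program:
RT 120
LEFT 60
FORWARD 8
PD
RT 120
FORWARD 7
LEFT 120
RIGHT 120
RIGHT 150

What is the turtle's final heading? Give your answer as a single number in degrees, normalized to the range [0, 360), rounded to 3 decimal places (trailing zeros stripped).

Answer: 345

Derivation:
Executing turtle program step by step:
Start: pos=(-8,-8), heading=315, pen down
RT 120: heading 315 -> 195
LT 60: heading 195 -> 255
FD 8: (-8,-8) -> (-10.071,-15.727) [heading=255, draw]
PD: pen down
RT 120: heading 255 -> 135
FD 7: (-10.071,-15.727) -> (-15.02,-10.778) [heading=135, draw]
LT 120: heading 135 -> 255
RT 120: heading 255 -> 135
RT 150: heading 135 -> 345
Final: pos=(-15.02,-10.778), heading=345, 2 segment(s) drawn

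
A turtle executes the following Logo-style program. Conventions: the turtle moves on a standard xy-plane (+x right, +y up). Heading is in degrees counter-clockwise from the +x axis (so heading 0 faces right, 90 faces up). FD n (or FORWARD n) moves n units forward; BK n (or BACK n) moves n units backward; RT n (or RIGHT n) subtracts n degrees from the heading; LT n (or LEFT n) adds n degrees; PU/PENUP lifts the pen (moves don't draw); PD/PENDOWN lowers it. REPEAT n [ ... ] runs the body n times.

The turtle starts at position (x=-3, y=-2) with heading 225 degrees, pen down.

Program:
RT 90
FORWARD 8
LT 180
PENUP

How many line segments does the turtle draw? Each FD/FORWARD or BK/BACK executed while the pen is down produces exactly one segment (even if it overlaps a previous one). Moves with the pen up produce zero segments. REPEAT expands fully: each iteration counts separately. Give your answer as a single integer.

Executing turtle program step by step:
Start: pos=(-3,-2), heading=225, pen down
RT 90: heading 225 -> 135
FD 8: (-3,-2) -> (-8.657,3.657) [heading=135, draw]
LT 180: heading 135 -> 315
PU: pen up
Final: pos=(-8.657,3.657), heading=315, 1 segment(s) drawn
Segments drawn: 1

Answer: 1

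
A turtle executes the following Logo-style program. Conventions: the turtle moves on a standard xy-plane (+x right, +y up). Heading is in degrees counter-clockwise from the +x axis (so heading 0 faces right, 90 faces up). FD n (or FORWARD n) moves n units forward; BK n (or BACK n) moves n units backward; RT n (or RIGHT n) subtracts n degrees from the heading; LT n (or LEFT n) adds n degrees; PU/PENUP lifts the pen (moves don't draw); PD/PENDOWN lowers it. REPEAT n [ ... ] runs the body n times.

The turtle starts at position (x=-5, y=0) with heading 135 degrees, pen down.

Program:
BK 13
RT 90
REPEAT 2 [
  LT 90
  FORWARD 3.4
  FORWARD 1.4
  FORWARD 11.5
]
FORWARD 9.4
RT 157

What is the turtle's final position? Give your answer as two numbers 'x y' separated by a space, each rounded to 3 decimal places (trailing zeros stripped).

Answer: -25.506 -15.839

Derivation:
Executing turtle program step by step:
Start: pos=(-5,0), heading=135, pen down
BK 13: (-5,0) -> (4.192,-9.192) [heading=135, draw]
RT 90: heading 135 -> 45
REPEAT 2 [
  -- iteration 1/2 --
  LT 90: heading 45 -> 135
  FD 3.4: (4.192,-9.192) -> (1.788,-6.788) [heading=135, draw]
  FD 1.4: (1.788,-6.788) -> (0.798,-5.798) [heading=135, draw]
  FD 11.5: (0.798,-5.798) -> (-7.333,2.333) [heading=135, draw]
  -- iteration 2/2 --
  LT 90: heading 135 -> 225
  FD 3.4: (-7.333,2.333) -> (-9.738,-0.071) [heading=225, draw]
  FD 1.4: (-9.738,-0.071) -> (-10.728,-1.061) [heading=225, draw]
  FD 11.5: (-10.728,-1.061) -> (-18.859,-9.192) [heading=225, draw]
]
FD 9.4: (-18.859,-9.192) -> (-25.506,-15.839) [heading=225, draw]
RT 157: heading 225 -> 68
Final: pos=(-25.506,-15.839), heading=68, 8 segment(s) drawn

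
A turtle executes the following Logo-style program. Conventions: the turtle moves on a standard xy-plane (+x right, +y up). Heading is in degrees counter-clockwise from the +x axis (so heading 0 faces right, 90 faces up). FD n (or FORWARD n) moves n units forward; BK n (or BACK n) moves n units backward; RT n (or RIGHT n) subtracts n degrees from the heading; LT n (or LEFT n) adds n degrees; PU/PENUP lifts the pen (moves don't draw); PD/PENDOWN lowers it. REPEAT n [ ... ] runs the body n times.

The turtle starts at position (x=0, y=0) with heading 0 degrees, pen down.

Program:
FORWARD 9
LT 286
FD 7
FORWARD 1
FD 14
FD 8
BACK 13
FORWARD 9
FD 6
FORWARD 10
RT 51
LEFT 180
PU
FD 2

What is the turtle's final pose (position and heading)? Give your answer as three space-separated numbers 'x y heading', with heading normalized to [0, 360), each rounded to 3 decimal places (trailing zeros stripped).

Executing turtle program step by step:
Start: pos=(0,0), heading=0, pen down
FD 9: (0,0) -> (9,0) [heading=0, draw]
LT 286: heading 0 -> 286
FD 7: (9,0) -> (10.929,-6.729) [heading=286, draw]
FD 1: (10.929,-6.729) -> (11.205,-7.69) [heading=286, draw]
FD 14: (11.205,-7.69) -> (15.064,-21.148) [heading=286, draw]
FD 8: (15.064,-21.148) -> (17.269,-28.838) [heading=286, draw]
BK 13: (17.269,-28.838) -> (13.686,-16.341) [heading=286, draw]
FD 9: (13.686,-16.341) -> (16.167,-24.993) [heading=286, draw]
FD 6: (16.167,-24.993) -> (17.82,-30.76) [heading=286, draw]
FD 10: (17.82,-30.76) -> (20.577,-40.373) [heading=286, draw]
RT 51: heading 286 -> 235
LT 180: heading 235 -> 55
PU: pen up
FD 2: (20.577,-40.373) -> (21.724,-38.735) [heading=55, move]
Final: pos=(21.724,-38.735), heading=55, 9 segment(s) drawn

Answer: 21.724 -38.735 55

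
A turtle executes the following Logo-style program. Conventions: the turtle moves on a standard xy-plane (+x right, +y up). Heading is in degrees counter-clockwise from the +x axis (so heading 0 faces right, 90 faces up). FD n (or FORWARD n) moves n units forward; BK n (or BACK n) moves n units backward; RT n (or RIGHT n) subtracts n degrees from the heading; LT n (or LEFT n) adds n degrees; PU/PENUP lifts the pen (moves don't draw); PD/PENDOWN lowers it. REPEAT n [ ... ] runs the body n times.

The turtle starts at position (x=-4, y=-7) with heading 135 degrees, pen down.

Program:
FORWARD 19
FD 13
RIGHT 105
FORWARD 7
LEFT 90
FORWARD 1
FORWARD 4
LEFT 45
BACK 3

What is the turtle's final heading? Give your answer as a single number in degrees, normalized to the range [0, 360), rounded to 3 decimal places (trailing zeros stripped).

Answer: 165

Derivation:
Executing turtle program step by step:
Start: pos=(-4,-7), heading=135, pen down
FD 19: (-4,-7) -> (-17.435,6.435) [heading=135, draw]
FD 13: (-17.435,6.435) -> (-26.627,15.627) [heading=135, draw]
RT 105: heading 135 -> 30
FD 7: (-26.627,15.627) -> (-20.565,19.127) [heading=30, draw]
LT 90: heading 30 -> 120
FD 1: (-20.565,19.127) -> (-21.065,19.993) [heading=120, draw]
FD 4: (-21.065,19.993) -> (-23.065,23.458) [heading=120, draw]
LT 45: heading 120 -> 165
BK 3: (-23.065,23.458) -> (-20.167,22.681) [heading=165, draw]
Final: pos=(-20.167,22.681), heading=165, 6 segment(s) drawn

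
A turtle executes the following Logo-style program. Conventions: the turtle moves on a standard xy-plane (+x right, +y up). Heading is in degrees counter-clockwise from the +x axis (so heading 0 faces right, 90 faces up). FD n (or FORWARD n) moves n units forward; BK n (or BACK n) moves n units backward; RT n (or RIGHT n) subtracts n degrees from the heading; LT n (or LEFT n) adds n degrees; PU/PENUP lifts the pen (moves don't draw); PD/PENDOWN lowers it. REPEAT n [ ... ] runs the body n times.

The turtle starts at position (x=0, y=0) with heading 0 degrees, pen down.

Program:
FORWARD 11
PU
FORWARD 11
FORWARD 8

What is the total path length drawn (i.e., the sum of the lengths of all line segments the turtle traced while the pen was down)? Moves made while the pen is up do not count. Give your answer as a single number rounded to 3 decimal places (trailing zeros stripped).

Answer: 11

Derivation:
Executing turtle program step by step:
Start: pos=(0,0), heading=0, pen down
FD 11: (0,0) -> (11,0) [heading=0, draw]
PU: pen up
FD 11: (11,0) -> (22,0) [heading=0, move]
FD 8: (22,0) -> (30,0) [heading=0, move]
Final: pos=(30,0), heading=0, 1 segment(s) drawn

Segment lengths:
  seg 1: (0,0) -> (11,0), length = 11
Total = 11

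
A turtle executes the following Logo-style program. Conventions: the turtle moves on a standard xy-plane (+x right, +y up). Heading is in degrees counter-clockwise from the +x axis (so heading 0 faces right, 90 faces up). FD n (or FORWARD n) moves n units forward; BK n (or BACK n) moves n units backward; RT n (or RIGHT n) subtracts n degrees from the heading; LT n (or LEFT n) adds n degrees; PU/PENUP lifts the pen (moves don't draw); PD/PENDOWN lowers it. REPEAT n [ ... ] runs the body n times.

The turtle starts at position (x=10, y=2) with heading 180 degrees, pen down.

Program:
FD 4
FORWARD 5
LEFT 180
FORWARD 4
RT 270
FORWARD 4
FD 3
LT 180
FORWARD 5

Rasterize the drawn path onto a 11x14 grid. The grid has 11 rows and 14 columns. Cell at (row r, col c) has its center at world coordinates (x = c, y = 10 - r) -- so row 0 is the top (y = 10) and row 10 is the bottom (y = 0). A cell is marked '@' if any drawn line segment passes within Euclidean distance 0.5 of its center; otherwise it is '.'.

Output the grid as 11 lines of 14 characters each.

Segment 0: (10,2) -> (6,2)
Segment 1: (6,2) -> (1,2)
Segment 2: (1,2) -> (5,2)
Segment 3: (5,2) -> (5,6)
Segment 4: (5,6) -> (5,9)
Segment 5: (5,9) -> (5,4)

Answer: ..............
.....@........
.....@........
.....@........
.....@........
.....@........
.....@........
.....@........
.@@@@@@@@@@...
..............
..............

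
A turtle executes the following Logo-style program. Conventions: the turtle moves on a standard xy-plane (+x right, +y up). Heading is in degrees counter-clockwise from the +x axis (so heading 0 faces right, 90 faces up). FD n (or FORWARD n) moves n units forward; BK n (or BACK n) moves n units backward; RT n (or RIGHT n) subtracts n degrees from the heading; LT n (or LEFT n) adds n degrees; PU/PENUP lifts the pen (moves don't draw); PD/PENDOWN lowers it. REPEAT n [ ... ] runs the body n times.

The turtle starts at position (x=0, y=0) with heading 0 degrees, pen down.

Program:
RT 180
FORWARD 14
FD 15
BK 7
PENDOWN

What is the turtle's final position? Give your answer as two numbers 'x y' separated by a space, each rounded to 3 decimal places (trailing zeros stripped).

Executing turtle program step by step:
Start: pos=(0,0), heading=0, pen down
RT 180: heading 0 -> 180
FD 14: (0,0) -> (-14,0) [heading=180, draw]
FD 15: (-14,0) -> (-29,0) [heading=180, draw]
BK 7: (-29,0) -> (-22,0) [heading=180, draw]
PD: pen down
Final: pos=(-22,0), heading=180, 3 segment(s) drawn

Answer: -22 0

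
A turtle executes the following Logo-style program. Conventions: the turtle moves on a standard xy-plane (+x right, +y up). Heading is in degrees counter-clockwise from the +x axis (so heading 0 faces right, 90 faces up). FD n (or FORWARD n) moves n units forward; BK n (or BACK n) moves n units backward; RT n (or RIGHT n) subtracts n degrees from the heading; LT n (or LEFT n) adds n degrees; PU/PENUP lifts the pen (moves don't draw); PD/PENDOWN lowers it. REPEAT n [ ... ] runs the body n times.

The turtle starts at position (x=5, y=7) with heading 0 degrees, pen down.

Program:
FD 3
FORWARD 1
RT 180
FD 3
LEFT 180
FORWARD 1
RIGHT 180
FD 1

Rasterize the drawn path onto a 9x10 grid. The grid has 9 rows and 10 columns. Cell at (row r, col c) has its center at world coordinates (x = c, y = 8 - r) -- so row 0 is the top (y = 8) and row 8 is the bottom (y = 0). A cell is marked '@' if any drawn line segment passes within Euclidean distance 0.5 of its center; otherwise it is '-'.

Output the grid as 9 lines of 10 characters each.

Answer: ----------
-----@@@@@
----------
----------
----------
----------
----------
----------
----------

Derivation:
Segment 0: (5,7) -> (8,7)
Segment 1: (8,7) -> (9,7)
Segment 2: (9,7) -> (6,7)
Segment 3: (6,7) -> (7,7)
Segment 4: (7,7) -> (6,7)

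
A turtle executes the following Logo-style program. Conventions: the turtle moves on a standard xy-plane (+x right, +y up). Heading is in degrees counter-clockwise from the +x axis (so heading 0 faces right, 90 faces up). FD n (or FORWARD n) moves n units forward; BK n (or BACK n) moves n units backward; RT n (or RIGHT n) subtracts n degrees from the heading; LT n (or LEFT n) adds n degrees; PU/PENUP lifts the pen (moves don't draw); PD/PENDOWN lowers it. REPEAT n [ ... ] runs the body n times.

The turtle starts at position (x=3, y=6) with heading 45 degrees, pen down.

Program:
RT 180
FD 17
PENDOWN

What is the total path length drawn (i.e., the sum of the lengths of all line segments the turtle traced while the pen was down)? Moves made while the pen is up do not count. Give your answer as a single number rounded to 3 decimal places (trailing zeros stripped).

Answer: 17

Derivation:
Executing turtle program step by step:
Start: pos=(3,6), heading=45, pen down
RT 180: heading 45 -> 225
FD 17: (3,6) -> (-9.021,-6.021) [heading=225, draw]
PD: pen down
Final: pos=(-9.021,-6.021), heading=225, 1 segment(s) drawn

Segment lengths:
  seg 1: (3,6) -> (-9.021,-6.021), length = 17
Total = 17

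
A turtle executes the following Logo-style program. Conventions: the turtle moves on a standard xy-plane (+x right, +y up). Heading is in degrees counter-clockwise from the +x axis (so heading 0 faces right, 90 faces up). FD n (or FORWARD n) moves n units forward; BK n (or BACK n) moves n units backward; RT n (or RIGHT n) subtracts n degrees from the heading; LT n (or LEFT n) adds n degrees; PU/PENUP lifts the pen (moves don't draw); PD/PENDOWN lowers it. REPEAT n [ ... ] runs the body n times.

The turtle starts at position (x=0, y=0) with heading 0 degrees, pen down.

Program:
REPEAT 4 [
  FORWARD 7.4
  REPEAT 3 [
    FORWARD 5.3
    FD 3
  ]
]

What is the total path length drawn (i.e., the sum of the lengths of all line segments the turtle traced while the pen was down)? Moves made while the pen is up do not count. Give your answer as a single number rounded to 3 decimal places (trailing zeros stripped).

Executing turtle program step by step:
Start: pos=(0,0), heading=0, pen down
REPEAT 4 [
  -- iteration 1/4 --
  FD 7.4: (0,0) -> (7.4,0) [heading=0, draw]
  REPEAT 3 [
    -- iteration 1/3 --
    FD 5.3: (7.4,0) -> (12.7,0) [heading=0, draw]
    FD 3: (12.7,0) -> (15.7,0) [heading=0, draw]
    -- iteration 2/3 --
    FD 5.3: (15.7,0) -> (21,0) [heading=0, draw]
    FD 3: (21,0) -> (24,0) [heading=0, draw]
    -- iteration 3/3 --
    FD 5.3: (24,0) -> (29.3,0) [heading=0, draw]
    FD 3: (29.3,0) -> (32.3,0) [heading=0, draw]
  ]
  -- iteration 2/4 --
  FD 7.4: (32.3,0) -> (39.7,0) [heading=0, draw]
  REPEAT 3 [
    -- iteration 1/3 --
    FD 5.3: (39.7,0) -> (45,0) [heading=0, draw]
    FD 3: (45,0) -> (48,0) [heading=0, draw]
    -- iteration 2/3 --
    FD 5.3: (48,0) -> (53.3,0) [heading=0, draw]
    FD 3: (53.3,0) -> (56.3,0) [heading=0, draw]
    -- iteration 3/3 --
    FD 5.3: (56.3,0) -> (61.6,0) [heading=0, draw]
    FD 3: (61.6,0) -> (64.6,0) [heading=0, draw]
  ]
  -- iteration 3/4 --
  FD 7.4: (64.6,0) -> (72,0) [heading=0, draw]
  REPEAT 3 [
    -- iteration 1/3 --
    FD 5.3: (72,0) -> (77.3,0) [heading=0, draw]
    FD 3: (77.3,0) -> (80.3,0) [heading=0, draw]
    -- iteration 2/3 --
    FD 5.3: (80.3,0) -> (85.6,0) [heading=0, draw]
    FD 3: (85.6,0) -> (88.6,0) [heading=0, draw]
    -- iteration 3/3 --
    FD 5.3: (88.6,0) -> (93.9,0) [heading=0, draw]
    FD 3: (93.9,0) -> (96.9,0) [heading=0, draw]
  ]
  -- iteration 4/4 --
  FD 7.4: (96.9,0) -> (104.3,0) [heading=0, draw]
  REPEAT 3 [
    -- iteration 1/3 --
    FD 5.3: (104.3,0) -> (109.6,0) [heading=0, draw]
    FD 3: (109.6,0) -> (112.6,0) [heading=0, draw]
    -- iteration 2/3 --
    FD 5.3: (112.6,0) -> (117.9,0) [heading=0, draw]
    FD 3: (117.9,0) -> (120.9,0) [heading=0, draw]
    -- iteration 3/3 --
    FD 5.3: (120.9,0) -> (126.2,0) [heading=0, draw]
    FD 3: (126.2,0) -> (129.2,0) [heading=0, draw]
  ]
]
Final: pos=(129.2,0), heading=0, 28 segment(s) drawn

Segment lengths:
  seg 1: (0,0) -> (7.4,0), length = 7.4
  seg 2: (7.4,0) -> (12.7,0), length = 5.3
  seg 3: (12.7,0) -> (15.7,0), length = 3
  seg 4: (15.7,0) -> (21,0), length = 5.3
  seg 5: (21,0) -> (24,0), length = 3
  seg 6: (24,0) -> (29.3,0), length = 5.3
  seg 7: (29.3,0) -> (32.3,0), length = 3
  seg 8: (32.3,0) -> (39.7,0), length = 7.4
  seg 9: (39.7,0) -> (45,0), length = 5.3
  seg 10: (45,0) -> (48,0), length = 3
  seg 11: (48,0) -> (53.3,0), length = 5.3
  seg 12: (53.3,0) -> (56.3,0), length = 3
  seg 13: (56.3,0) -> (61.6,0), length = 5.3
  seg 14: (61.6,0) -> (64.6,0), length = 3
  seg 15: (64.6,0) -> (72,0), length = 7.4
  seg 16: (72,0) -> (77.3,0), length = 5.3
  seg 17: (77.3,0) -> (80.3,0), length = 3
  seg 18: (80.3,0) -> (85.6,0), length = 5.3
  seg 19: (85.6,0) -> (88.6,0), length = 3
  seg 20: (88.6,0) -> (93.9,0), length = 5.3
  seg 21: (93.9,0) -> (96.9,0), length = 3
  seg 22: (96.9,0) -> (104.3,0), length = 7.4
  seg 23: (104.3,0) -> (109.6,0), length = 5.3
  seg 24: (109.6,0) -> (112.6,0), length = 3
  seg 25: (112.6,0) -> (117.9,0), length = 5.3
  seg 26: (117.9,0) -> (120.9,0), length = 3
  seg 27: (120.9,0) -> (126.2,0), length = 5.3
  seg 28: (126.2,0) -> (129.2,0), length = 3
Total = 129.2

Answer: 129.2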